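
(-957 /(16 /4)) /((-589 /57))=2871 /124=23.15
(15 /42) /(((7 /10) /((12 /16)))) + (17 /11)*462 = 140019 /196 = 714.38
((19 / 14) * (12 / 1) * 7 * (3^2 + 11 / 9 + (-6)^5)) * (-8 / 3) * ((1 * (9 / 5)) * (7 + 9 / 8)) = 34526648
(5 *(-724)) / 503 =-3620 / 503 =-7.20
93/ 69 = 1.35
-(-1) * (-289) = -289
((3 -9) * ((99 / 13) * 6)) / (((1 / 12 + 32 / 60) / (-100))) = 21384000 / 481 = 44457.38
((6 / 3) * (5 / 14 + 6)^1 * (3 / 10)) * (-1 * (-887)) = 236829 / 70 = 3383.27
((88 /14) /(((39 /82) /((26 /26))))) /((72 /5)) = 2255 /2457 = 0.92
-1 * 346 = -346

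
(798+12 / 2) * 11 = 8844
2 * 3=6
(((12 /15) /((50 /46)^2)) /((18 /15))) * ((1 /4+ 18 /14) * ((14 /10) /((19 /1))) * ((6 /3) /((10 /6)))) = 0.08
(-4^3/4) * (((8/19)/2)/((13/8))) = -512/247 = -2.07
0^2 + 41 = 41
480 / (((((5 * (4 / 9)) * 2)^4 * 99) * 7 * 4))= 2187 / 4928000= 0.00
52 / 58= 26 / 29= 0.90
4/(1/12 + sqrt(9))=48/37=1.30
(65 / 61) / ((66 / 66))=65 / 61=1.07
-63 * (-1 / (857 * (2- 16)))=-9 / 1714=-0.01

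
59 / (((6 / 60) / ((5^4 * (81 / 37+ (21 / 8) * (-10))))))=-656559375 / 74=-8872423.99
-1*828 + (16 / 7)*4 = -5732 / 7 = -818.86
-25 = -25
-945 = -945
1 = 1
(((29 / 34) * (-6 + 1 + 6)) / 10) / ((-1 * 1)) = -29 / 340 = -0.09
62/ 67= 0.93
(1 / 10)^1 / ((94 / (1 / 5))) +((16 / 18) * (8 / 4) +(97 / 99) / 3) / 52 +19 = 19.04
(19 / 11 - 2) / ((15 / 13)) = -13 / 55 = -0.24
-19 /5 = -3.80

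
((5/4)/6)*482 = 1205/12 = 100.42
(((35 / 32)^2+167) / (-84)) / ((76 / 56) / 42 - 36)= 1205631 / 21656576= 0.06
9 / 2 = 4.50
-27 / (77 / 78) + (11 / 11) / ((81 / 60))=-55322 / 2079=-26.61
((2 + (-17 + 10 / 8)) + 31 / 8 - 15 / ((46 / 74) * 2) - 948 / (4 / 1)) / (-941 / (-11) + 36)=-524095 / 246008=-2.13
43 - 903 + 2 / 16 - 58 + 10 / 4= -7323 / 8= -915.38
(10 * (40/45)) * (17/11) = 1360/99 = 13.74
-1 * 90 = -90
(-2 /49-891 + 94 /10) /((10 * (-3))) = 29.39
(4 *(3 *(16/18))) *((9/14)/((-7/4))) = -192/49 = -3.92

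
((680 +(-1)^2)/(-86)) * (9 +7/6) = -13847/172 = -80.51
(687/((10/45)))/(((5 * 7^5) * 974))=6183/163700180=0.00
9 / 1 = 9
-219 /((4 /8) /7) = -3066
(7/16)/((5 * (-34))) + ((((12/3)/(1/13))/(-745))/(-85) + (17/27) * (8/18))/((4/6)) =68677361/164138400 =0.42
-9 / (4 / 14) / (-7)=9 / 2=4.50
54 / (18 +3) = 18 / 7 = 2.57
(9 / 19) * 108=51.16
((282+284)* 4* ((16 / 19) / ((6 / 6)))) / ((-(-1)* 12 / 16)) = 2542.04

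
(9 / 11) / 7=9 / 77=0.12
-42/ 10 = -21/ 5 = -4.20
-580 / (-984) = 145 / 246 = 0.59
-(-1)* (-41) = -41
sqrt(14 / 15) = sqrt(210) / 15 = 0.97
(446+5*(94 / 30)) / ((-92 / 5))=-6925 / 276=-25.09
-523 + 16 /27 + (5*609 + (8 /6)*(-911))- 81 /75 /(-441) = 43259731 /33075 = 1307.93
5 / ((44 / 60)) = 75 / 11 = 6.82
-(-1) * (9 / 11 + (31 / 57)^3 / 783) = 1305382772 / 1595067309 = 0.82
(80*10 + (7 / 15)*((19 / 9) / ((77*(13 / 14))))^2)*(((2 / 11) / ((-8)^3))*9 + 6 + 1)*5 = 97906365010481 / 3498251328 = 27987.23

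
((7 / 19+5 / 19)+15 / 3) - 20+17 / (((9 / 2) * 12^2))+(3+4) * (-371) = -32150845 / 12312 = -2611.34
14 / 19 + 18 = 18.74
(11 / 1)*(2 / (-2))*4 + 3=-41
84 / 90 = 14 / 15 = 0.93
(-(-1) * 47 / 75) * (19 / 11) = 893 / 825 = 1.08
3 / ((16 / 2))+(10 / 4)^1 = 23 / 8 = 2.88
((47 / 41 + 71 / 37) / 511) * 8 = 37200 / 775187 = 0.05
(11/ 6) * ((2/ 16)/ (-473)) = -1/ 2064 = -0.00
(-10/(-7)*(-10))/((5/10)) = -200/7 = -28.57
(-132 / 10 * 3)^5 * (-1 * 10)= 973813811.10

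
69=69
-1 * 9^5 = -59049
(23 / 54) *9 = 23 / 6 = 3.83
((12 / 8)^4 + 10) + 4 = 305 / 16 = 19.06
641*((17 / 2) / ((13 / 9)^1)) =98073 / 26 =3772.04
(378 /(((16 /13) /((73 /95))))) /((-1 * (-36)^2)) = -6643 /36480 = -0.18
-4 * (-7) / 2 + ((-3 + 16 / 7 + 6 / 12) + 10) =23.79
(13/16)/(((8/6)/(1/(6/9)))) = 117/128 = 0.91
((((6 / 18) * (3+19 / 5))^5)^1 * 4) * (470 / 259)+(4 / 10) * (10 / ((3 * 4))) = 17096831299 / 39335625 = 434.64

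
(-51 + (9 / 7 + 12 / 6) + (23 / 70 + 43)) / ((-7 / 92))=14122 / 245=57.64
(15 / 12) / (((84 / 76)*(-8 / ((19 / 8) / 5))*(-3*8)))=0.00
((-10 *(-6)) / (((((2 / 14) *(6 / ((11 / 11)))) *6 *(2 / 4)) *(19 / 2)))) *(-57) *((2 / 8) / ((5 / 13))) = -91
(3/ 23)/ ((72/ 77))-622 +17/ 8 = -619.74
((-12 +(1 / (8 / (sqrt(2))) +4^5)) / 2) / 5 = sqrt(2) / 80 +506 / 5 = 101.22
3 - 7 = -4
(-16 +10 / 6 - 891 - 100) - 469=-4423 / 3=-1474.33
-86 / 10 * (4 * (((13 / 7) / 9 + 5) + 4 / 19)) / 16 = -69703 / 5985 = -11.65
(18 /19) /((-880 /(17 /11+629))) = -7803 /11495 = -0.68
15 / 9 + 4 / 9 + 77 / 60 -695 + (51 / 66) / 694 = -118793437 / 171765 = -691.60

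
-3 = -3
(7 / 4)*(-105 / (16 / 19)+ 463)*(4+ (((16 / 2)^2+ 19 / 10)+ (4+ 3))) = 29138179 / 640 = 45528.40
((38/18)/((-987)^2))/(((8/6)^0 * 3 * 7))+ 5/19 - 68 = -236959789706/3498240879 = -67.74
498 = 498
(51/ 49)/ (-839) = -51/ 41111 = -0.00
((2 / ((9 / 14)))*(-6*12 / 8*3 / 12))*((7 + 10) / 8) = -119 / 8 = -14.88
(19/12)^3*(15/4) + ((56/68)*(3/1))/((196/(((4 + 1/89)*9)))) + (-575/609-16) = -66774187/41626368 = -1.60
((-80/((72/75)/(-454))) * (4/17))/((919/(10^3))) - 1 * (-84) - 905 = 8865.57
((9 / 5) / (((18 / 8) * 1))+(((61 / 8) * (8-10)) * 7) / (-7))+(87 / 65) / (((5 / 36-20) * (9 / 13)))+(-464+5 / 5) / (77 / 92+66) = 5549689 / 614900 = 9.03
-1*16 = -16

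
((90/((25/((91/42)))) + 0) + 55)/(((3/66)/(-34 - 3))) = -51119.20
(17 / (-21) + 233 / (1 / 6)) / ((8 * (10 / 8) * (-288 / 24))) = -29341 / 2520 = -11.64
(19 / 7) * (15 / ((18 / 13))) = 1235 / 42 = 29.40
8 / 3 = 2.67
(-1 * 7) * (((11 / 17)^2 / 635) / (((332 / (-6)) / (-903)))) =-2294523 / 30463490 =-0.08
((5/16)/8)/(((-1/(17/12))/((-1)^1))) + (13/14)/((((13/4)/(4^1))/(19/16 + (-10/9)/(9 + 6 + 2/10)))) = 814459/612864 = 1.33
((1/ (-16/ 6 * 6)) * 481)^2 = 231361/ 256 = 903.75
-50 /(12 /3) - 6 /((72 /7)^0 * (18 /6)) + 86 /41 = -1017 /82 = -12.40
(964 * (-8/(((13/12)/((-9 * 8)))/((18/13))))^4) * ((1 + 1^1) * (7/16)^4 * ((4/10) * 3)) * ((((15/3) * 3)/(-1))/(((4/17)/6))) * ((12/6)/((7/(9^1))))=-19976129645053670691176448/815730721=-24488632254238308.49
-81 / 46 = -1.76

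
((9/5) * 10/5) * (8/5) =144/25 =5.76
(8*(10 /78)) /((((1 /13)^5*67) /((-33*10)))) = -125668400 /67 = -1875647.76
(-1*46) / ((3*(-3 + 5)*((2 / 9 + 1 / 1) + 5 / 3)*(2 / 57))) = -3933 / 52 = -75.63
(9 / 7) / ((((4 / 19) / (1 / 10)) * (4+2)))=0.10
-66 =-66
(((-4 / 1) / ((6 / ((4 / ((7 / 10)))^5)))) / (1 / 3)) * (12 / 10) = -245760000 / 16807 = -14622.48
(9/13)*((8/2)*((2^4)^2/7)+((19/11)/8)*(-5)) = 805023/8008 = 100.53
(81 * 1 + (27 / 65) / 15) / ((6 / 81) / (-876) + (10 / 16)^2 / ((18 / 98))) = 905966208 / 23777975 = 38.10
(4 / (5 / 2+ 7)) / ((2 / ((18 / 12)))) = 6 / 19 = 0.32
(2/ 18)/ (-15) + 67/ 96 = 0.69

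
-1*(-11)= 11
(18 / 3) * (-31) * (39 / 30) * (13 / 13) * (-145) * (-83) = -2910063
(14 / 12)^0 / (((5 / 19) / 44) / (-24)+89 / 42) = 140448 / 297581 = 0.47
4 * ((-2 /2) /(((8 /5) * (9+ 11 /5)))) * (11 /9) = -275 /1008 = -0.27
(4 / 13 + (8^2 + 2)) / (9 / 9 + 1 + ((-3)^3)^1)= -862 / 325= -2.65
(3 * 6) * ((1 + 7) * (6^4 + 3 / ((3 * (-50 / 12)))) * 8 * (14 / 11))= 522450432 / 275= 1899819.75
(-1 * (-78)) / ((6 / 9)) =117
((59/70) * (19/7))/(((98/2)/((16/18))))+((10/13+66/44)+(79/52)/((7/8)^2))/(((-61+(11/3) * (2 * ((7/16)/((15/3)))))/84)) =-59800221844/10173409155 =-5.88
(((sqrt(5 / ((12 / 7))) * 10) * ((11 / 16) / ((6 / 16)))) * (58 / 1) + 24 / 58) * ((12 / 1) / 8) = 18 / 29 + 1595 * sqrt(105) / 6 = 2724.60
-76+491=415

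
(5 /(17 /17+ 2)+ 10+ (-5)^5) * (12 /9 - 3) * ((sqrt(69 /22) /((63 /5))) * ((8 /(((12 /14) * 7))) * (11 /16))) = 58375 * sqrt(1518) /3402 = 668.54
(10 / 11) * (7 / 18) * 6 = 70 / 33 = 2.12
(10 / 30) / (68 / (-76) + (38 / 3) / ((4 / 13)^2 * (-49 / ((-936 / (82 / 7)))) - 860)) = -8501816 / 23196351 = -0.37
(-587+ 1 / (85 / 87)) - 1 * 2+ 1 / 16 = -799563 / 1360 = -587.91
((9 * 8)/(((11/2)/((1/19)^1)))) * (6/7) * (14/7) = 1728/1463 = 1.18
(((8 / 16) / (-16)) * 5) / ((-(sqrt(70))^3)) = sqrt(70) / 31360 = 0.00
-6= -6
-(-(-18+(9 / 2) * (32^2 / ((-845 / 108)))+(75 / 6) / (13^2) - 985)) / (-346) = 2690273 / 584740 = 4.60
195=195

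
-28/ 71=-0.39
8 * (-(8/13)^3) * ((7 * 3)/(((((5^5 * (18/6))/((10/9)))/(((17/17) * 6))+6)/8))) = -131072/590993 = -0.22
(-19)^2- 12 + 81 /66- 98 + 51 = 303.23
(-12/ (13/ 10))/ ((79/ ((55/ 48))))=-275/ 2054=-0.13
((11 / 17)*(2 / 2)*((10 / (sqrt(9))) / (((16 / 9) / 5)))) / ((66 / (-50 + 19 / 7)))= -4.35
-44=-44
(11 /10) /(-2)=-11 /20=-0.55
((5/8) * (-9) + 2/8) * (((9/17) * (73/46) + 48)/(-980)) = 1642299/6130880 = 0.27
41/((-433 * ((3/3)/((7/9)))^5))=-689087/25568217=-0.03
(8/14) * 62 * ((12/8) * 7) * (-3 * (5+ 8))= -14508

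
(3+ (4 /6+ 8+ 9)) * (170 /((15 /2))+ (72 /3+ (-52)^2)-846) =354268 /9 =39363.11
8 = 8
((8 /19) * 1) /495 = 8 /9405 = 0.00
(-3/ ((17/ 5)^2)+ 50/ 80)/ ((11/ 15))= 12675/ 25432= 0.50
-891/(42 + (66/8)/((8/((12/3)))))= -792/41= -19.32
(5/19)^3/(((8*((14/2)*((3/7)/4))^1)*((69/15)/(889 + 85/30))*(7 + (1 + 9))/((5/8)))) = 16721875/772378272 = 0.02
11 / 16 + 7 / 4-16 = -217 / 16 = -13.56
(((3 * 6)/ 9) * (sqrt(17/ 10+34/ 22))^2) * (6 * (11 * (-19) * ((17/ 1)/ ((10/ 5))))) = -345933/ 5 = -69186.60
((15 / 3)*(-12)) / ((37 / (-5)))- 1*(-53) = 2261 / 37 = 61.11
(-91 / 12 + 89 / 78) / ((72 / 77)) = -25795 / 3744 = -6.89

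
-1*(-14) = 14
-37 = -37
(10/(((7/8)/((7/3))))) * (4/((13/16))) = 5120/39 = 131.28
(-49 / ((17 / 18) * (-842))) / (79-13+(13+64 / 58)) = 12789 / 16625711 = 0.00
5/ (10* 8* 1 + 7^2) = 5/ 129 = 0.04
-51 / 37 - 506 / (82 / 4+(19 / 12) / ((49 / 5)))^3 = -95257833012183 / 66347310126113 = -1.44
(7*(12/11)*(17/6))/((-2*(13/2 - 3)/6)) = -204/11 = -18.55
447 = 447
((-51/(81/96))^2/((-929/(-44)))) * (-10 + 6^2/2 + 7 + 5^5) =40886517760/75249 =543349.65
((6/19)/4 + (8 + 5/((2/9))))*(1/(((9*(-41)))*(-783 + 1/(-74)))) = 42994/406238373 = 0.00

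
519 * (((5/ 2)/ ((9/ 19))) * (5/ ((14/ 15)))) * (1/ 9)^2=410875/ 2268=181.16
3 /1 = 3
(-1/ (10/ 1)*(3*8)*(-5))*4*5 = 240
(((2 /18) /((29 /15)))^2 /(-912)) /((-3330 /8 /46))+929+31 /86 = 5741300042885 /6177689127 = 929.36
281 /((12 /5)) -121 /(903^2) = 381882731 /3261636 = 117.08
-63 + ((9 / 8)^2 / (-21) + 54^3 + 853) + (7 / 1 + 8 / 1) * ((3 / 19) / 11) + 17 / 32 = 14817702787 / 93632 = 158254.69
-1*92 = -92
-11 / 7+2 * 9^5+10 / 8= 3306735 / 28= 118097.68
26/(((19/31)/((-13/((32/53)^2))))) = -14716351/9728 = -1512.78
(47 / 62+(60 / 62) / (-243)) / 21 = 541 / 15066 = 0.04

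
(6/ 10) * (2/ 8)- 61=-1217/ 20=-60.85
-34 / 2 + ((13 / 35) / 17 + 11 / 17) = -16.33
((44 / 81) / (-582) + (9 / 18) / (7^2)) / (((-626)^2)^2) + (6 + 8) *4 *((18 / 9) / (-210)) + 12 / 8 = 1714542140972873747 / 1773664283764931040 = 0.97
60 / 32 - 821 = -6553 / 8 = -819.12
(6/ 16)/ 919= 3/ 7352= 0.00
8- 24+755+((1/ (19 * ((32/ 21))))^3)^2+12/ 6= 37431711386866331625/ 50515130076626944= 741.00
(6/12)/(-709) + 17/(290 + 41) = 23775/469358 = 0.05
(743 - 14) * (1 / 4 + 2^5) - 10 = 23500.25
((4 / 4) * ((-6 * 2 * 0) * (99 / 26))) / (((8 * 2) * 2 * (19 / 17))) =0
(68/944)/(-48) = -17/11328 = -0.00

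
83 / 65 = 1.28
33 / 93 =11 / 31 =0.35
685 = 685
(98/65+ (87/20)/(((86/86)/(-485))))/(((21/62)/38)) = -322856227/1365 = -236524.71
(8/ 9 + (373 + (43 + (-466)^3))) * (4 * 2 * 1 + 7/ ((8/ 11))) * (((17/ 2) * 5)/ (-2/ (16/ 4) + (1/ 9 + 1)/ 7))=9550905801780/ 43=222114088413.49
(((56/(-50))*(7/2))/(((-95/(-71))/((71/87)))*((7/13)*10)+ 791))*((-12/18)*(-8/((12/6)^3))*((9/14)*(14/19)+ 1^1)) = -7339696/1524318225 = -0.00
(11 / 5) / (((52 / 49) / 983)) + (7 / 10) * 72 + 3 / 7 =2088.66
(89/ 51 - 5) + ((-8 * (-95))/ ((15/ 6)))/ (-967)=-176026/ 49317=-3.57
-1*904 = -904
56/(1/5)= 280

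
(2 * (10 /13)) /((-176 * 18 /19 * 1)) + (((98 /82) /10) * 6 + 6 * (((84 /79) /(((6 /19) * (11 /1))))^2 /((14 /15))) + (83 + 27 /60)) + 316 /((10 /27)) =135910704809609 /144900292680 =937.96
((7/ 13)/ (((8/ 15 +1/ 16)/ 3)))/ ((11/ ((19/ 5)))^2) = 363888/ 1124695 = 0.32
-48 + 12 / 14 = -330 / 7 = -47.14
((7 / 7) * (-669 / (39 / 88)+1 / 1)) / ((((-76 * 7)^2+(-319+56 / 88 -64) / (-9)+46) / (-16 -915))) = 602508753 / 121455256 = 4.96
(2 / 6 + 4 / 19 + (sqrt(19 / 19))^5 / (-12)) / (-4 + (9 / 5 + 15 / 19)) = -175 / 536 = -0.33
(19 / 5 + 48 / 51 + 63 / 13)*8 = 84752 / 1105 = 76.70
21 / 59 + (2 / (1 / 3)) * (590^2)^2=727041660000.36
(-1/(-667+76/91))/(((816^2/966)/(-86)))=-629993/3363738048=-0.00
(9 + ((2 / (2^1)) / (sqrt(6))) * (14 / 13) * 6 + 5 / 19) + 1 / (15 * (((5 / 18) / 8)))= 14 * sqrt(6) / 13 + 5312 / 475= 13.82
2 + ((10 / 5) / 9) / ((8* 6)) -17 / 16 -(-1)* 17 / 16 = 433 / 216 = 2.00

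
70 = 70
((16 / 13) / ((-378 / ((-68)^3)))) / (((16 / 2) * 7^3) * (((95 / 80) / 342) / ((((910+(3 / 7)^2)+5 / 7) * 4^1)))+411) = 598799269888 / 240388827133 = 2.49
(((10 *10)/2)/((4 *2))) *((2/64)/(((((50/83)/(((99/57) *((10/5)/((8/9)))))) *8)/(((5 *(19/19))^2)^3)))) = 385171875/155648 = 2474.63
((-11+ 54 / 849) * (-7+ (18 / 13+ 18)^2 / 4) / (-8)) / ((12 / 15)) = 227374175 / 1530464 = 148.57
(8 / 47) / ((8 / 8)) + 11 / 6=565 / 282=2.00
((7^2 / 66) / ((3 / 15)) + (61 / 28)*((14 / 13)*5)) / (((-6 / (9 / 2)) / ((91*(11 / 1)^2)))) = -510125 / 4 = -127531.25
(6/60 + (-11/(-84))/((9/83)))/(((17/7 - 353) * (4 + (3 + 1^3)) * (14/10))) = -4943/14841792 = -0.00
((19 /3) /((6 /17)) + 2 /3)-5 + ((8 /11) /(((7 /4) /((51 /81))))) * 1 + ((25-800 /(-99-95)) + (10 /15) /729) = 1404699557 /32669406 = 43.00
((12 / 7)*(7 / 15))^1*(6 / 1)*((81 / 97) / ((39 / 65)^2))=1080 / 97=11.13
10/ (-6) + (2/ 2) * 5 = 10/ 3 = 3.33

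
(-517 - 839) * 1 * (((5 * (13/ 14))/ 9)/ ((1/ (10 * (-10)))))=1469000/ 21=69952.38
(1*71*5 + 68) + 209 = 632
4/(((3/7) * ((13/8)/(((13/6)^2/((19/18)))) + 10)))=208/231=0.90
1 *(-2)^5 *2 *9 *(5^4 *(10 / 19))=-3600000 / 19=-189473.68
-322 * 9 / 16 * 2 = -1449 / 4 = -362.25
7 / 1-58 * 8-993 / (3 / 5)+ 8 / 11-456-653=-3220.27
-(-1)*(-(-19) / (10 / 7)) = 133 / 10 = 13.30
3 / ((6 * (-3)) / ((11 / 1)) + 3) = 11 / 5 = 2.20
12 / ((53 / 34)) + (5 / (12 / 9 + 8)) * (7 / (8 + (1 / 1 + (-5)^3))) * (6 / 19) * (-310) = 1268907 / 116812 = 10.86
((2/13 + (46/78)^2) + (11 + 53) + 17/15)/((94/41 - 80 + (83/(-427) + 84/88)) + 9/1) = -192251159716/199023739785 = -0.97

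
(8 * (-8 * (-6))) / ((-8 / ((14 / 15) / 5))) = -224 / 25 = -8.96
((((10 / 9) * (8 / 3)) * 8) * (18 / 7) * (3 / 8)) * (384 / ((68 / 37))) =568320 / 119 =4775.80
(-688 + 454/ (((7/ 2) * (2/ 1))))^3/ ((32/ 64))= -165991931856/ 343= -483941492.29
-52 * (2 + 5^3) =-6604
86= 86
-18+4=-14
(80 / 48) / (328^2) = 5 / 322752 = 0.00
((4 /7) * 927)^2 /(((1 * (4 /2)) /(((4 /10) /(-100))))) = -3437316 /6125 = -561.19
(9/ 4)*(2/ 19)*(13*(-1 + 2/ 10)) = -234/ 95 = -2.46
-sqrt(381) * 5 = -5 * sqrt(381) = -97.60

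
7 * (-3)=-21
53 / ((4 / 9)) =477 / 4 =119.25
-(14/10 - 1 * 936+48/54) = 42017/45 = 933.71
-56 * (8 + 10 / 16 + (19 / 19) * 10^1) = -1043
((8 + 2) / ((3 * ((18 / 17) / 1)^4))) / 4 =417605 / 629856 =0.66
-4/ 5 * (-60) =48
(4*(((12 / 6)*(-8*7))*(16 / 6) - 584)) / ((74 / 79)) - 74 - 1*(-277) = -395851 / 111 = -3566.23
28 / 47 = 0.60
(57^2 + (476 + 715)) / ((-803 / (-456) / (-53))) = -107305920 / 803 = -133631.28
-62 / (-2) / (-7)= -31 / 7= -4.43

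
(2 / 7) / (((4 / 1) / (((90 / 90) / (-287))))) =-0.00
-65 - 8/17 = -1113/17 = -65.47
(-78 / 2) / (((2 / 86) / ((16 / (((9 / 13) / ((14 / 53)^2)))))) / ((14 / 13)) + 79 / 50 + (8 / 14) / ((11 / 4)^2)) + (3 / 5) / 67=-23.36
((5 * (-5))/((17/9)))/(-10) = 1.32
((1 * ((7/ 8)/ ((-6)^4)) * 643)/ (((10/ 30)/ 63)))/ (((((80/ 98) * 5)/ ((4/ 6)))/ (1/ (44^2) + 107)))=35534634331/ 24780800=1433.96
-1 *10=-10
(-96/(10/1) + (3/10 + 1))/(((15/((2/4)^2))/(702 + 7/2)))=-117113/1200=-97.59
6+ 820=826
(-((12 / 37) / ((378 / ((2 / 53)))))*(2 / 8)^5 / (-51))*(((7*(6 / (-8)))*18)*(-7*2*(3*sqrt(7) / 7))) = 3*sqrt(7) / 8534272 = 0.00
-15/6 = -5/2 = -2.50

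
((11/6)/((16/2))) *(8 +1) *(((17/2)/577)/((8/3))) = 1683/147712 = 0.01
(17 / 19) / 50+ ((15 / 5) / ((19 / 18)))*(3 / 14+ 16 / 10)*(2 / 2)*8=274439 / 6650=41.27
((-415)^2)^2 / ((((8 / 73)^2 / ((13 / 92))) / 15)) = 30822844724221875 / 5888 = 5234858139303.99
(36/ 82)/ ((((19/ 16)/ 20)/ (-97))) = -558720/ 779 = -717.23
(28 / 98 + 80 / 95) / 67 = 150 / 8911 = 0.02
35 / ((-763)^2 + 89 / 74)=518 / 8616119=0.00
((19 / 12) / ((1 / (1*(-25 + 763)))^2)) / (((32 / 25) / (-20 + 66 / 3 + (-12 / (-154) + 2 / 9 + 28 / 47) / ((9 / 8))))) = 327262165025 / 173712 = 1883935.28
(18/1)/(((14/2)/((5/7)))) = 90/49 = 1.84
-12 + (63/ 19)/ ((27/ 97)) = -5/ 57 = -0.09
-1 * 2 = -2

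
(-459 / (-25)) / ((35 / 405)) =37179 / 175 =212.45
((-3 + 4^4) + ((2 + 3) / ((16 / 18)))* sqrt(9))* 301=649859 / 8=81232.38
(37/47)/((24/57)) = 1.87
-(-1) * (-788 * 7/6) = -2758/3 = -919.33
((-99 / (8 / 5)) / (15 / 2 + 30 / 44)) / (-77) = 11 / 112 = 0.10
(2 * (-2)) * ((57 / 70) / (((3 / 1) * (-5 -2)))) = 38 / 245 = 0.16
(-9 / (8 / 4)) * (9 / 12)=-27 / 8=-3.38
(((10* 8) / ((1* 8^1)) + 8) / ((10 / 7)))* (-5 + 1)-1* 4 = -272 / 5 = -54.40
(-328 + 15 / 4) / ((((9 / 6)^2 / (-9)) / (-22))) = -28534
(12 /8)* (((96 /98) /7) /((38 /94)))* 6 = 20304 /6517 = 3.12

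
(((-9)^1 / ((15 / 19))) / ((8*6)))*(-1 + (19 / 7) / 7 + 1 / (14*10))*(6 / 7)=33801 / 274400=0.12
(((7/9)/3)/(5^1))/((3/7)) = 49/405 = 0.12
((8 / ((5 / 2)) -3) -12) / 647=-59 / 3235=-0.02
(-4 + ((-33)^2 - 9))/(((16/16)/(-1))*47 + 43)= -269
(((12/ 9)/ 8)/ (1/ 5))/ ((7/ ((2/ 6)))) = 5/ 126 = 0.04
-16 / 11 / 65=-16 / 715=-0.02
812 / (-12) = -203 / 3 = -67.67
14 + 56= 70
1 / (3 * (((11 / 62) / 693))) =1302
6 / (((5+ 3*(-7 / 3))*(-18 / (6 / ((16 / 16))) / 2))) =2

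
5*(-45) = -225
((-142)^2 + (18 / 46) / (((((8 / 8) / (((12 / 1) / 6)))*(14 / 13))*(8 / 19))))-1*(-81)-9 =26066191 / 1288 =20237.73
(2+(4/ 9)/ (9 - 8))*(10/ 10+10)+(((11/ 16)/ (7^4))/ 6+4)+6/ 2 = 23433793/ 691488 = 33.89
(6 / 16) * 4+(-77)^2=11861 / 2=5930.50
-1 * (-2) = 2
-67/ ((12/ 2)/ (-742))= 8285.67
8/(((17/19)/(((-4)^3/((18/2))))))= -9728/153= -63.58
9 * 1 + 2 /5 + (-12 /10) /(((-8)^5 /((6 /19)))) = 1463093 /155648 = 9.40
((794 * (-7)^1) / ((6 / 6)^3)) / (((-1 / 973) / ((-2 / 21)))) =-1545124 / 3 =-515041.33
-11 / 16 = -0.69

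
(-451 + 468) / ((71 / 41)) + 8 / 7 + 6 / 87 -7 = 58066 / 14413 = 4.03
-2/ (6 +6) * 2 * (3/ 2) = -1/ 2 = -0.50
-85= -85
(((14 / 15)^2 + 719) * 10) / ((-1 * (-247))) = 323942 / 11115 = 29.14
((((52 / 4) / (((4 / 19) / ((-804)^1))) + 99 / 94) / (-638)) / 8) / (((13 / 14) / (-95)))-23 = -3175094647 / 3118544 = -1018.13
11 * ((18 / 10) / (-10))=-99 / 50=-1.98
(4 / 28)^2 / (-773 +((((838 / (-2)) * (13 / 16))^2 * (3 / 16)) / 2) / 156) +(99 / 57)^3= 40584190454011 / 7746013966761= 5.24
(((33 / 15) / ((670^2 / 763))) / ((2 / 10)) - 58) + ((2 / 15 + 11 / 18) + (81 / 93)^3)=-6809427991403 / 120358619100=-56.58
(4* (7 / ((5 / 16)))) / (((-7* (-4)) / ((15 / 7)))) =48 / 7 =6.86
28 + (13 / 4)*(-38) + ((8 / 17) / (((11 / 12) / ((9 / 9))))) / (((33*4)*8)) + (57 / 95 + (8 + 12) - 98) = -172.90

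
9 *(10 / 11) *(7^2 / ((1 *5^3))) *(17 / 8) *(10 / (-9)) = -833 / 110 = -7.57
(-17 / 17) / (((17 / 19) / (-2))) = 38 / 17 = 2.24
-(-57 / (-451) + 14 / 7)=-959 / 451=-2.13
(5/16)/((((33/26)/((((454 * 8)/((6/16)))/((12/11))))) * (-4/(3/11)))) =-14755/99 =-149.04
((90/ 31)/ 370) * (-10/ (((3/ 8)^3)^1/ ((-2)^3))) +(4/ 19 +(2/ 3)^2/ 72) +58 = 247557037/ 3530466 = 70.12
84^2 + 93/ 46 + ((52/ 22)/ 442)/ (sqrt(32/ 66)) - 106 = sqrt(33)/ 748 + 319793/ 46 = 6952.03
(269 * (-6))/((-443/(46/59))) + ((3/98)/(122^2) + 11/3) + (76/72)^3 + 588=8277791043850379/13896294440868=595.68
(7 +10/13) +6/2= 140/13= 10.77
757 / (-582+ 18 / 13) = -1.30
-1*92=-92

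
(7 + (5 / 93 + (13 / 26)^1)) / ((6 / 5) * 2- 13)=-7025 / 9858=-0.71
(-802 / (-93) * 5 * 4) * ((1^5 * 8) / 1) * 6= 256640 / 31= 8278.71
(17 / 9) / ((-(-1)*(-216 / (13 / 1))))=-221 / 1944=-0.11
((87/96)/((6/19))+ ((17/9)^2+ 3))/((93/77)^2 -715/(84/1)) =-290076325/216784944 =-1.34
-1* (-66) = 66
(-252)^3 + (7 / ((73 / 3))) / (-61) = -16003008.00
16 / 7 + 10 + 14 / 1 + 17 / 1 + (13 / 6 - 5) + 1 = 1741 / 42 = 41.45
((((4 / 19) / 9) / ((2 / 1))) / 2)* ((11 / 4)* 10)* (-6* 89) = -85.88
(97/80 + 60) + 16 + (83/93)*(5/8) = 578611/7440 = 77.77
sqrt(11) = 3.32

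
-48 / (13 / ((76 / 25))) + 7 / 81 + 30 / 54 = -278588 / 26325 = -10.58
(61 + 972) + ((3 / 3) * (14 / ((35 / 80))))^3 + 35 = 33836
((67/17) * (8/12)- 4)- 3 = -223/51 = -4.37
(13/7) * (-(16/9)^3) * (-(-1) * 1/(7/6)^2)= -212992/27783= -7.67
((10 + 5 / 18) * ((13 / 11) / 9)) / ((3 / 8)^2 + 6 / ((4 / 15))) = 76960 / 1291059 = 0.06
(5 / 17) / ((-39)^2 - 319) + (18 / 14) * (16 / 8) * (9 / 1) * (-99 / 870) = -54615007 / 20740510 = -2.63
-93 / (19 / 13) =-1209 / 19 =-63.63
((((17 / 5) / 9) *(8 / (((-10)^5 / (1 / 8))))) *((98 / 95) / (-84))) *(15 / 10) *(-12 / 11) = -119 / 1567500000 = -0.00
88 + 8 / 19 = 1680 / 19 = 88.42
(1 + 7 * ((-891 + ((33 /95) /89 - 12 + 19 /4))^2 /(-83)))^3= -269580593780893347296627135707362815988019373567 /855610088503760772720797888000000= -315074117758849.25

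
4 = 4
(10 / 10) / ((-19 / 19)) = -1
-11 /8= -1.38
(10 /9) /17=10 /153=0.07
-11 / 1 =-11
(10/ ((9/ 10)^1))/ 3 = 100/ 27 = 3.70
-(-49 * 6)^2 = -86436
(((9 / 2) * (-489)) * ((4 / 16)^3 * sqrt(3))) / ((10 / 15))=-89.33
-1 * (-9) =9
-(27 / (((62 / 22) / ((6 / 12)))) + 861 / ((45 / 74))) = -1321211 / 930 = -1420.66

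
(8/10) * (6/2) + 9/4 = 93/20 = 4.65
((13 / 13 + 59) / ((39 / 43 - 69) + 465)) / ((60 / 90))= 1290 / 5689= 0.23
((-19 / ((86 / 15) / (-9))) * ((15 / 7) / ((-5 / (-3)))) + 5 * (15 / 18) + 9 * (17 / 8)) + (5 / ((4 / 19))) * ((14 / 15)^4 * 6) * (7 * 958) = 5893763352571 / 8127000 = 725207.75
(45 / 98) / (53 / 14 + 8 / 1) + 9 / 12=243 / 308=0.79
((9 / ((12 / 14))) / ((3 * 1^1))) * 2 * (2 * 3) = 42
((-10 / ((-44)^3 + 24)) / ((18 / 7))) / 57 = 7 / 8737416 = 0.00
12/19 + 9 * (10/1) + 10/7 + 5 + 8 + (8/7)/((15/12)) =70473/665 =105.97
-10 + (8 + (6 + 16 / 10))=28 / 5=5.60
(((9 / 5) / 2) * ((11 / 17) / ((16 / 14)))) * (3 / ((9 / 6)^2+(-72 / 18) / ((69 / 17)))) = 143451 / 118660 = 1.21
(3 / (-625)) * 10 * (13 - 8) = -6 / 25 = -0.24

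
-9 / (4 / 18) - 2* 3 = -93 / 2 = -46.50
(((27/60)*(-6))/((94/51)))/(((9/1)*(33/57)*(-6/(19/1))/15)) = 55233/4136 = 13.35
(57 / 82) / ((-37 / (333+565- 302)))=-16986 / 1517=-11.20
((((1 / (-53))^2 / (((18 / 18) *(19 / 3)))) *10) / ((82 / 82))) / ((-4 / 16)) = -120 / 53371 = -0.00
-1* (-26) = 26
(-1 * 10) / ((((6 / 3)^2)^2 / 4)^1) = -5 / 2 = -2.50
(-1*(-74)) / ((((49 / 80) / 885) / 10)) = 1069224.49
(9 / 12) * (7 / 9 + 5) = 13 / 3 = 4.33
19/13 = 1.46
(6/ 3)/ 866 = 1/ 433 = 0.00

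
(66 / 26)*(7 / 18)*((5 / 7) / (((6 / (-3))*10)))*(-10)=55 / 156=0.35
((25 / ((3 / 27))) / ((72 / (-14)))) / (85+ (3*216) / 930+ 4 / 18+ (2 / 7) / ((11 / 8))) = -18797625 / 37005236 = -0.51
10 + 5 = 15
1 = 1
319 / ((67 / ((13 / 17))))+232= 268395 / 1139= 235.64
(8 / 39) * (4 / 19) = 32 / 741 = 0.04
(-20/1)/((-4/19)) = 95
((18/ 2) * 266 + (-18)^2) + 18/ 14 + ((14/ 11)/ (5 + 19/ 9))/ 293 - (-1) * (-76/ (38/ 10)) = 1948755161/ 721952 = 2699.29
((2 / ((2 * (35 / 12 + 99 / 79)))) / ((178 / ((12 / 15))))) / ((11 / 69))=130824 / 19349935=0.01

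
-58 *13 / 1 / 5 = -754 / 5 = -150.80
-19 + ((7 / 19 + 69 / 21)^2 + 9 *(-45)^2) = 322282130 / 17689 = 18219.35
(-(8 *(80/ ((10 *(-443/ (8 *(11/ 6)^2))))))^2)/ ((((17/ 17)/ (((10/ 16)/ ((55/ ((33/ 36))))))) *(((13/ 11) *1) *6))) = -41229056/ 1859851773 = -0.02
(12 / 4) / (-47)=-3 / 47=-0.06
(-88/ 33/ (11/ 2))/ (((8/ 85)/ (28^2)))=-133280/ 33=-4038.79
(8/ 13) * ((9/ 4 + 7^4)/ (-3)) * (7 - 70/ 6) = 2300.55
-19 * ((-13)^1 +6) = 133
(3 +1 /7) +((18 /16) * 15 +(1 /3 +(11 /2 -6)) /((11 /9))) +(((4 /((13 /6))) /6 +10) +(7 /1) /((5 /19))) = 2273839 /40040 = 56.79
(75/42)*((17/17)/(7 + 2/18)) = 225/896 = 0.25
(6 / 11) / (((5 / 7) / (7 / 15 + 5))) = 1148 / 275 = 4.17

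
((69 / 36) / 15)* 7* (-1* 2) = -161 / 90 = -1.79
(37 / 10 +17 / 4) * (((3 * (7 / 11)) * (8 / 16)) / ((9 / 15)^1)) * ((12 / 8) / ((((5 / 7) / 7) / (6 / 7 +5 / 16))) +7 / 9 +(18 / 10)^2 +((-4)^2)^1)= 99399433 / 211200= 470.64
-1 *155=-155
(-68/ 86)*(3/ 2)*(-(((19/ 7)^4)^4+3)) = 14710517176587056700684/ 1429016014492843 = 10294158.38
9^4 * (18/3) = 39366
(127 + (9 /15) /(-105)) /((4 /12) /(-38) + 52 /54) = 22801824 /171325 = 133.09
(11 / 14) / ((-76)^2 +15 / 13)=143 / 1051442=0.00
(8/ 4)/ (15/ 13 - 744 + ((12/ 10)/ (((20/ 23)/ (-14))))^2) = -8125/ 1501434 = -0.01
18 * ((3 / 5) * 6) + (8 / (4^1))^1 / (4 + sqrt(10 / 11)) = 27112 / 415 - sqrt(110) / 83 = 65.20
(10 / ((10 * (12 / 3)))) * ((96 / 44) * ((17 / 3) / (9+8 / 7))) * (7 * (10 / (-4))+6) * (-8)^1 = 21896 / 781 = 28.04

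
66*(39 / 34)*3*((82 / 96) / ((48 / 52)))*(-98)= -11204193 / 544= -20595.94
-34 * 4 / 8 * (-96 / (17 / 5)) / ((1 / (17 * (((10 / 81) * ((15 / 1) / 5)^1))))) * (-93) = -843200 / 3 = -281066.67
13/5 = 2.60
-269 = -269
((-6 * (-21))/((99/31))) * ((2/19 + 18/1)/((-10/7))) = -522536/1045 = -500.03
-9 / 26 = -0.35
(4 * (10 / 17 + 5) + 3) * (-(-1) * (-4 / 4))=-431 / 17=-25.35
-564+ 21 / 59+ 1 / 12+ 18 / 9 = -397585 / 708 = -561.56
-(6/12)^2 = -1/4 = -0.25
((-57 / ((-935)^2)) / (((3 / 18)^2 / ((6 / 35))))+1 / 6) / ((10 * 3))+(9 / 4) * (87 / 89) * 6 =6471413390017 / 490177957500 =13.20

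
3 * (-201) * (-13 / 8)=7839 / 8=979.88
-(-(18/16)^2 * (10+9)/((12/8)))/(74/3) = 1539/2368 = 0.65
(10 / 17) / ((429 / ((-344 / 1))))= -3440 / 7293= -0.47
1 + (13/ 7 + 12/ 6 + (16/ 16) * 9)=97/ 7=13.86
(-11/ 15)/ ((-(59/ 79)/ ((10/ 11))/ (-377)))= -59566/ 177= -336.53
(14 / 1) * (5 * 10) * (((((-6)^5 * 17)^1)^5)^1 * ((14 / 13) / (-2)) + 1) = 15215232539186791571727220000.00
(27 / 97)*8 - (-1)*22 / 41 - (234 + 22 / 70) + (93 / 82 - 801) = -287136109 / 278390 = -1031.42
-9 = -9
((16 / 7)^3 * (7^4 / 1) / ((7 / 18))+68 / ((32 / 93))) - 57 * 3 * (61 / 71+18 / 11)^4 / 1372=75466611341533499973 / 1020911844653624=73920.79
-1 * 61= -61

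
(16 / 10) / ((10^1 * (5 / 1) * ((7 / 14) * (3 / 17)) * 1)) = 0.36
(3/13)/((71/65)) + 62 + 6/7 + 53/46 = 1468211/22862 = 64.22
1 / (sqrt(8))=sqrt(2) / 4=0.35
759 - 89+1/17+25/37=670.73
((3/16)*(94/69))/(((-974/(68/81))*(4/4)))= -799/3629124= -0.00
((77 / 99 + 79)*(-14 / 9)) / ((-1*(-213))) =-10052 / 17253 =-0.58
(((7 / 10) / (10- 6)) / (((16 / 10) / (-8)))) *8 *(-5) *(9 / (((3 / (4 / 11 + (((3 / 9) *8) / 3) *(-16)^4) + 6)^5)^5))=369999287415805887384180533347108298283276770597344347585500798403613374328748356364075913436105923331639752334836191402471871035147974874188046454677652712900540592291840 / 33401408580993179905603082219024291620500188656453562960703698942928555451425980877360291589419716030869869348080430889605303546268347845761290404653630208376892230016736769310669633400889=0.00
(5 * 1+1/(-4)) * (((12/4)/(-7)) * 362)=-10317/14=-736.93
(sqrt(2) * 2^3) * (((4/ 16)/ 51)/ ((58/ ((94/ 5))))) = 94 * sqrt(2)/ 7395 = 0.02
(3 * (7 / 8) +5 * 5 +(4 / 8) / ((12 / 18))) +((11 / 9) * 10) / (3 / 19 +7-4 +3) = 255751 / 8424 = 30.36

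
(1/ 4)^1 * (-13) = -13/ 4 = -3.25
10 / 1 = 10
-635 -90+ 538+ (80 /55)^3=-244801 /1331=-183.92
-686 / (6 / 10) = -3430 / 3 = -1143.33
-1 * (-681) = 681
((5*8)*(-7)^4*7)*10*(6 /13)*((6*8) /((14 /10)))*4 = 5531904000 /13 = 425531076.92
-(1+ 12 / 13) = -25 / 13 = -1.92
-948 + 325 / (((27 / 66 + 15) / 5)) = -842.54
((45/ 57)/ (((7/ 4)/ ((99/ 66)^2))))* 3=405/ 133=3.05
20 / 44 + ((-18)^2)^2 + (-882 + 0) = 104094.45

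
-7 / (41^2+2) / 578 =-7 / 972774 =-0.00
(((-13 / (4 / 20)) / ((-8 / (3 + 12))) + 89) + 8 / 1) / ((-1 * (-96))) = 1751 / 768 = 2.28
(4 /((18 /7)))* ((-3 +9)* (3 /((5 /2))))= 11.20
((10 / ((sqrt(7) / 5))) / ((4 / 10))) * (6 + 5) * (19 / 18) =26125 * sqrt(7) / 126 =548.57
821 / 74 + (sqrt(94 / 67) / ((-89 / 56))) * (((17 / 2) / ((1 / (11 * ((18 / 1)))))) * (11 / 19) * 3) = 821 / 74-3110184 * sqrt(6298) / 113297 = -2167.46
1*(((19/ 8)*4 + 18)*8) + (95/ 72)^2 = 1149505/ 5184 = 221.74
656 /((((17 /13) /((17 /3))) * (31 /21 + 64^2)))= 4592 /6619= 0.69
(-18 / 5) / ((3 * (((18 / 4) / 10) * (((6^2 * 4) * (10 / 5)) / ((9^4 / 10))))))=-243 / 40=-6.08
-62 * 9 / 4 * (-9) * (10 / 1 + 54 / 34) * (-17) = -494667 / 2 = -247333.50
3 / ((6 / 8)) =4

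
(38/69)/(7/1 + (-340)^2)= 38/7976883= 0.00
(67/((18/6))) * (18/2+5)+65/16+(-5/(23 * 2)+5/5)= 350653/1104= 317.62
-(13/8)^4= -28561/4096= -6.97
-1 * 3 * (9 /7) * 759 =-20493 /7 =-2927.57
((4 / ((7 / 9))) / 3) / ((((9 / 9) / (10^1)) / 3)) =360 / 7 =51.43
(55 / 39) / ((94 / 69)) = 1.04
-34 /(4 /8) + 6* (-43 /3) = -154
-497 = -497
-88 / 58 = -44 / 29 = -1.52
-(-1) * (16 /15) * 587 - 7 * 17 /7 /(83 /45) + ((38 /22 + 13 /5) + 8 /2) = 8562713 /13695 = 625.24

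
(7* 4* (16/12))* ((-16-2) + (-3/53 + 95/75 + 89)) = 6429584/2385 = 2695.84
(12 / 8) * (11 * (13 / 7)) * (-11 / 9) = -1573 / 42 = -37.45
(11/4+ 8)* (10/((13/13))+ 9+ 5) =258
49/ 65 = 0.75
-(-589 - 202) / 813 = 791 / 813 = 0.97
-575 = -575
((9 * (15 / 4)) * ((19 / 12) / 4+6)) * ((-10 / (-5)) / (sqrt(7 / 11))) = 13815 * sqrt(77) / 224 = 541.19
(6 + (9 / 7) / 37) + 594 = 155409 / 259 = 600.03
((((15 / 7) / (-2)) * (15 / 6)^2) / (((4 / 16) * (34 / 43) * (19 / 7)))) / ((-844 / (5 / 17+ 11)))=193500 / 1158601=0.17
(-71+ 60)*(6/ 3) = -22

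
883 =883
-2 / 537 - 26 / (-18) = 2321 / 1611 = 1.44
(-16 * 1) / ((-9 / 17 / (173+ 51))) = 6769.78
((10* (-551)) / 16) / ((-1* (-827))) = -2755 / 6616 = -0.42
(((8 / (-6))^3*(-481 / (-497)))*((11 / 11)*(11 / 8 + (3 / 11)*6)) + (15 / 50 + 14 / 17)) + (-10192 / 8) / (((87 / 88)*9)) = -12045042781 / 80856930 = -148.97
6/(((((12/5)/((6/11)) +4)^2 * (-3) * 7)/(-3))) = 25/2058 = 0.01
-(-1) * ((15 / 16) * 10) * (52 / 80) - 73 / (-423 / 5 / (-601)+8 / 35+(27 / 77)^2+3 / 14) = -97.22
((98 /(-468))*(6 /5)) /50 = -49 /9750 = -0.01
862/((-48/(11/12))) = -4741/288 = -16.46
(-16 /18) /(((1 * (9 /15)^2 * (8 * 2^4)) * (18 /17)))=-0.02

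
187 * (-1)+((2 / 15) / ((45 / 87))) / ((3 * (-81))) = -187.00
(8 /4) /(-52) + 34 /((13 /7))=475 /26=18.27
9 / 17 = 0.53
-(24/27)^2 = -64/81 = -0.79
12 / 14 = 6 / 7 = 0.86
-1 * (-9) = 9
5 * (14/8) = 35/4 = 8.75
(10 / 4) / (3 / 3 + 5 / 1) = 5 / 12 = 0.42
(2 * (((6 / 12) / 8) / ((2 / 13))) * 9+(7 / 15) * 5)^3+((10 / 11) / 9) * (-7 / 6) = 363879319 / 405504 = 897.35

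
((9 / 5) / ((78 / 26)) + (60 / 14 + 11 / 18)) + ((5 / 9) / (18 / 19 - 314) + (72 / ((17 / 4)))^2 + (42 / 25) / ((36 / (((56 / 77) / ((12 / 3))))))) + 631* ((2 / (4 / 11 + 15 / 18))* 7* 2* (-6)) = -69225581234634893 / 784238000700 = -88271.14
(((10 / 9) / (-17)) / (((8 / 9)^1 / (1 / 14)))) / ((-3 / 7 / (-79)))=-395 / 408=-0.97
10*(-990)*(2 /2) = -9900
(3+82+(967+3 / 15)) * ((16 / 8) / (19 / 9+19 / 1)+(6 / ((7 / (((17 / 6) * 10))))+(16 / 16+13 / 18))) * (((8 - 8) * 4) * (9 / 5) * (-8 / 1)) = 0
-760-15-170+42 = -903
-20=-20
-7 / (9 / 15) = -35 / 3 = -11.67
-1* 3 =-3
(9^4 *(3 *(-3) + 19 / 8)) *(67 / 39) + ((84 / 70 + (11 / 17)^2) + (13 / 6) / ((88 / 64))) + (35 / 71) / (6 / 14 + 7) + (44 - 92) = -26308719620197 / 352106040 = -74718.17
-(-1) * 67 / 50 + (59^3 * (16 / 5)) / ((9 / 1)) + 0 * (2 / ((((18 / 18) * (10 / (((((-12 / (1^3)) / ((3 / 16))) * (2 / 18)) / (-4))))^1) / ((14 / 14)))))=32861243 / 450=73024.98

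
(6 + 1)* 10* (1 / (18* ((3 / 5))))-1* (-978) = 26581 / 27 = 984.48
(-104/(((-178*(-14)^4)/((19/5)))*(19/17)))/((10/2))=0.00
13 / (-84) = -13 / 84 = -0.15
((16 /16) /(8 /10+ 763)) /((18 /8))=20 /34371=0.00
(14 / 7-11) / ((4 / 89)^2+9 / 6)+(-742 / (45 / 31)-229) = -31958243 / 42831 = -746.15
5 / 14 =0.36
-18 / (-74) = 0.24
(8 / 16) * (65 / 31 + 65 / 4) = 2275 / 248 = 9.17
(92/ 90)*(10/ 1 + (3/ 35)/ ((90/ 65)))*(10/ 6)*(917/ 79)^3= 5353493750941/ 199680795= 26810.26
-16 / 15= -1.07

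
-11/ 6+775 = 4639/ 6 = 773.17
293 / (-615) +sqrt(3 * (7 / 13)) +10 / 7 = 4099 / 4305 +sqrt(273) / 13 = 2.22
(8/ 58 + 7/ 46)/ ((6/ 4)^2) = 0.13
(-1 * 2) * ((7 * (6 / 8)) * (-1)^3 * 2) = 21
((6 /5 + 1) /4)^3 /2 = 1331 /16000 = 0.08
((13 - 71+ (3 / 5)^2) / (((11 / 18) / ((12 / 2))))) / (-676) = 3537 / 4225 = 0.84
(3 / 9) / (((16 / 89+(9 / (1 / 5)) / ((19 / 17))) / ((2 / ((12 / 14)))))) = 11837 / 615501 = 0.02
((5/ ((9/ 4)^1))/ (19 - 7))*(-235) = -1175/ 27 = -43.52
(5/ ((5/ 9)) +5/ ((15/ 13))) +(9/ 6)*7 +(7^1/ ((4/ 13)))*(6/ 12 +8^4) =2237261/ 24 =93219.21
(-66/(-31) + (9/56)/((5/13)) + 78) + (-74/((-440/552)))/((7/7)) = 16554633/95480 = 173.38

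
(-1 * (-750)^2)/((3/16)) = -3000000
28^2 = 784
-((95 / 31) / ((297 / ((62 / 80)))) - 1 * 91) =216197 / 2376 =90.99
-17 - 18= -35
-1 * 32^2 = -1024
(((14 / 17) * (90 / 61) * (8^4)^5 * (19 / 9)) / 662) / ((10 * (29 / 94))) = 14413824650594800893952 / 9954163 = 1448019753202233.17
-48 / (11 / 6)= -288 / 11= -26.18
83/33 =2.52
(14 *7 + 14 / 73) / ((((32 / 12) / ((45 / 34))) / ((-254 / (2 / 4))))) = -30723840 / 1241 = -24757.32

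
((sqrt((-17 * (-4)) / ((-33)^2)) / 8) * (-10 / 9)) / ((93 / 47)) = -235 * sqrt(17) / 55242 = -0.02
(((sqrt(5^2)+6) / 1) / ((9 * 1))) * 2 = 22 / 9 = 2.44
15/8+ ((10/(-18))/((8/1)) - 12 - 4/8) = -385/36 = -10.69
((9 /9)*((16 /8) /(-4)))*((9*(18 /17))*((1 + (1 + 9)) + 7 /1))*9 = -771.88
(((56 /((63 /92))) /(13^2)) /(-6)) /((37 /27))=-368 /6253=-0.06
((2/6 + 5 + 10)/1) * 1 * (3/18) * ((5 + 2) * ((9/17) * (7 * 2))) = 2254/17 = 132.59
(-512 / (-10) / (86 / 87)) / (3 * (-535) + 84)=-3712 / 109005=-0.03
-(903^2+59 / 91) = -74202278 / 91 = -815409.65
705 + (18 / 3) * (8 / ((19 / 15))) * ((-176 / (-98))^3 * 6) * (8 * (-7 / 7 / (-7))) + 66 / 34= 588427885146 / 266004389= 2212.10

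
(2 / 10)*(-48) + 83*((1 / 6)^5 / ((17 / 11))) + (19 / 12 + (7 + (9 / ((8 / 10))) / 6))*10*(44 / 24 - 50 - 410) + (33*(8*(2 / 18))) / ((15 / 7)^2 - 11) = -4973810285827 / 103770720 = -47930.77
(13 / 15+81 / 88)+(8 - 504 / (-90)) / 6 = 4.05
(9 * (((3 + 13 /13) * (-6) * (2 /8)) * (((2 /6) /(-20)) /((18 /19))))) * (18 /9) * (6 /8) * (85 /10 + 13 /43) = 43149 /3440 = 12.54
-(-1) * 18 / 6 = 3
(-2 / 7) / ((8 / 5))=-5 / 28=-0.18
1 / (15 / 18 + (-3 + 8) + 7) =6 / 77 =0.08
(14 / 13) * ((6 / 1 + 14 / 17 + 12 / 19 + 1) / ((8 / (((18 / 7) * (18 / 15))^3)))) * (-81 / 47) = -69665537808 / 1208787125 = -57.63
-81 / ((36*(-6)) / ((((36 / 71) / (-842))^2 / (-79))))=-243 / 141168557198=-0.00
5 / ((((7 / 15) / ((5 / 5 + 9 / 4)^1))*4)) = 975 / 112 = 8.71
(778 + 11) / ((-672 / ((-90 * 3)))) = 35505 / 112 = 317.01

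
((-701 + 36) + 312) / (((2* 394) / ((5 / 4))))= -1765 / 3152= -0.56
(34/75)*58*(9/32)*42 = 31059/100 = 310.59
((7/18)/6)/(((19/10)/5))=175/1026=0.17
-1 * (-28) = 28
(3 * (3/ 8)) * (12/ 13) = 27/ 26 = 1.04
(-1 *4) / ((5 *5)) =-4 / 25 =-0.16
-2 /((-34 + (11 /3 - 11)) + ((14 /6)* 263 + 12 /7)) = -42 /12055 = -0.00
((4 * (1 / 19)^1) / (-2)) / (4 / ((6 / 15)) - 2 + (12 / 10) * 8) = -5 / 836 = -0.01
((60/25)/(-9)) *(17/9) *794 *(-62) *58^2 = 11261003456/135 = 83414840.41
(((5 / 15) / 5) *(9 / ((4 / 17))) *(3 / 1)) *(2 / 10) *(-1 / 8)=-153 / 800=-0.19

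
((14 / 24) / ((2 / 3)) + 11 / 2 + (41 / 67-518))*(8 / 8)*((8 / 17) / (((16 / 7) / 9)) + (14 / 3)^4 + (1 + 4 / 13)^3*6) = -270432838074371 / 1081029456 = -250162.32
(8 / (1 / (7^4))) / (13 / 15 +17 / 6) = 192080 / 37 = 5191.35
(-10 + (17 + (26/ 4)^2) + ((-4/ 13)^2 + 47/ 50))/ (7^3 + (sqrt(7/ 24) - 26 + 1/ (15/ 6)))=8091900342/ 51076431445 - 849811 * sqrt(42)/ 20430572578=0.16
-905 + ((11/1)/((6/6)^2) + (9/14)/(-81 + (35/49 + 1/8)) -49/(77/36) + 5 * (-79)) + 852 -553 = -1012.92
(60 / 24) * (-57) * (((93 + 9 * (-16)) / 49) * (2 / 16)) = 18.54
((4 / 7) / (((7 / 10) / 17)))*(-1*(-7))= 97.14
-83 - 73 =-156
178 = 178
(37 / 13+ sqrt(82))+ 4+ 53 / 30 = 3359 / 390+ sqrt(82) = 17.67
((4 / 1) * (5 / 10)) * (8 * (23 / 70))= 184 / 35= 5.26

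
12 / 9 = 4 / 3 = 1.33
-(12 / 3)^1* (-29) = 116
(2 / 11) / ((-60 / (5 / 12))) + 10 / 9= 293 / 264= 1.11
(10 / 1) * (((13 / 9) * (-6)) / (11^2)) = -260 / 363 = -0.72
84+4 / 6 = 254 / 3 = 84.67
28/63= 4/9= 0.44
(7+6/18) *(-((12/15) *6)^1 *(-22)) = 3872/5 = 774.40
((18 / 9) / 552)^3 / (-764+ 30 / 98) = -49 / 786760658496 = -0.00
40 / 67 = 0.60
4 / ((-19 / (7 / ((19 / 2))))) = -56 / 361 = -0.16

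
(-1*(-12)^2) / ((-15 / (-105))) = -1008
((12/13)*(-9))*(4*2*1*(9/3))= -2592/13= -199.38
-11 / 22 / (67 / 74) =-37 / 67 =-0.55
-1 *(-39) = 39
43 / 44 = 0.98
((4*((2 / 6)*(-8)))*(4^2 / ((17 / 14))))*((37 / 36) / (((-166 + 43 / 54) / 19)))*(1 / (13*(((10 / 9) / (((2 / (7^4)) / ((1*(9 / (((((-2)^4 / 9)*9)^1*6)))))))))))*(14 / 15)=23035904 / 2415137725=0.01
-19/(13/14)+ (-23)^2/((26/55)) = 28563/26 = 1098.58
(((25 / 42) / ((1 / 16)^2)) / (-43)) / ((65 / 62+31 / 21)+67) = -198400 / 3892403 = -0.05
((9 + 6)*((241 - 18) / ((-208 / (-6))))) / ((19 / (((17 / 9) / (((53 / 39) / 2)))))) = 56865 / 4028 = 14.12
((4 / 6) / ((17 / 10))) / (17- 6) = 20 / 561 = 0.04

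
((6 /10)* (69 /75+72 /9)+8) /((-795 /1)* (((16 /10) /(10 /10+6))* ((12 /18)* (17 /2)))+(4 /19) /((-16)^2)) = -14206528 /1095615125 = -0.01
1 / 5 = 0.20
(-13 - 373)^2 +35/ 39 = 5810879/ 39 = 148996.90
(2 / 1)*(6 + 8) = 28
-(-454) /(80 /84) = 4767 /10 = 476.70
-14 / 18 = -7 / 9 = -0.78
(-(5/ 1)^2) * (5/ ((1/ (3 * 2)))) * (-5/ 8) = 1875/ 4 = 468.75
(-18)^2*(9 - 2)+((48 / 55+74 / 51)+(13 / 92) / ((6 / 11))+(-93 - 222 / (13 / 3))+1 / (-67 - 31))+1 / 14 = 233032519143 / 109589480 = 2126.41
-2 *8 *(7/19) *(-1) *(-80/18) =-4480/171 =-26.20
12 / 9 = 4 / 3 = 1.33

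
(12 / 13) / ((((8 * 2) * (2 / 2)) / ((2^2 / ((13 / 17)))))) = 51 / 169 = 0.30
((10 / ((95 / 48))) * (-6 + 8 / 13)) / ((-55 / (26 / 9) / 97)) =138.62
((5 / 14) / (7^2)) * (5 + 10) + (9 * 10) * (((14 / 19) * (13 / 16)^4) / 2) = 3109220445 / 213549056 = 14.56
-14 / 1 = -14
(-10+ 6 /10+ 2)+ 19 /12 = -349 /60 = -5.82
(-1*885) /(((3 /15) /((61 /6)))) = -89975 /2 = -44987.50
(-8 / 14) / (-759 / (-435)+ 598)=-580 / 608741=-0.00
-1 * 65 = -65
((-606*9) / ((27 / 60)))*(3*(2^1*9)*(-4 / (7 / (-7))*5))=-13089600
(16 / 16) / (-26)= -1 / 26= -0.04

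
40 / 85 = 8 / 17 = 0.47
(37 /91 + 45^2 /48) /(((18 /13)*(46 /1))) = 62017 /92736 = 0.67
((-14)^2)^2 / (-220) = -9604 / 55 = -174.62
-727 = -727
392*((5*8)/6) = 7840/3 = 2613.33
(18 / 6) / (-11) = -3 / 11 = -0.27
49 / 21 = 7 / 3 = 2.33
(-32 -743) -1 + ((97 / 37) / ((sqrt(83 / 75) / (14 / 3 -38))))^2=2087726344 / 340881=6124.50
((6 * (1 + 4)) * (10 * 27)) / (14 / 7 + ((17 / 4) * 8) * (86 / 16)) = 32400 / 739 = 43.84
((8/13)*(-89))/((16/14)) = -623/13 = -47.92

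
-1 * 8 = -8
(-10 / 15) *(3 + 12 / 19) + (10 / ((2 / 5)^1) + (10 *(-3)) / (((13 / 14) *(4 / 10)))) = -14373 / 247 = -58.19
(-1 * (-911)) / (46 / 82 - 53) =-37351 / 2150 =-17.37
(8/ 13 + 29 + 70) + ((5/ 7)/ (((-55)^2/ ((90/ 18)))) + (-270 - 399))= -6269481/ 11011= -569.38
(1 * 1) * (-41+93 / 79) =-3146 / 79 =-39.82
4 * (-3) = -12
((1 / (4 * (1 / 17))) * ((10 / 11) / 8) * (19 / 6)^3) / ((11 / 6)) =583015 / 69696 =8.37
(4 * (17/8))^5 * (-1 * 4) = -1419857/8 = -177482.12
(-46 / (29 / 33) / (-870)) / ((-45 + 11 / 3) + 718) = 759 / 8536150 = 0.00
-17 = -17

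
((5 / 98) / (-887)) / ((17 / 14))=-5 / 105553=-0.00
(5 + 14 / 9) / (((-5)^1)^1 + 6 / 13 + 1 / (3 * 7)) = -5369 / 3678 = -1.46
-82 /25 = -3.28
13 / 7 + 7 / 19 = 296 / 133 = 2.23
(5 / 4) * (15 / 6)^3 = 625 / 32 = 19.53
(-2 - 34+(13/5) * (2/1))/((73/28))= -4312/365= -11.81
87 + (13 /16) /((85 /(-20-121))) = 116487 /1360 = 85.65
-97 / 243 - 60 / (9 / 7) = -11437 / 243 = -47.07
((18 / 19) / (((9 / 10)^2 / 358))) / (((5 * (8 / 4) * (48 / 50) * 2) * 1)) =22375 / 1026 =21.81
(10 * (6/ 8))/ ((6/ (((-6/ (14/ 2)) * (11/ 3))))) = -55/ 14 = -3.93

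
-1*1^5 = -1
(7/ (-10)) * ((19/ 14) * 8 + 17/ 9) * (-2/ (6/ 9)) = 26.77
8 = 8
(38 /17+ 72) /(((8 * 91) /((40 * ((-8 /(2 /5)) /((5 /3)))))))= -75720 /1547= -48.95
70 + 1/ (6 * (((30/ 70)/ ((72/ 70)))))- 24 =232/ 5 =46.40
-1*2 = -2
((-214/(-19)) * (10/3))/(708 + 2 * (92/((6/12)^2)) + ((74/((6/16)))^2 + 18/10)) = 32100/34530239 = 0.00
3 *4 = 12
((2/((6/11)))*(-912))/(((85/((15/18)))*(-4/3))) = 418/17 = 24.59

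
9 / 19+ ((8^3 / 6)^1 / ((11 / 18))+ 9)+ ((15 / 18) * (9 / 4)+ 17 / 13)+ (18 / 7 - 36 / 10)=151.26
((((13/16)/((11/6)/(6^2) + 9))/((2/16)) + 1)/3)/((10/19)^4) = 437748239/58650000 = 7.46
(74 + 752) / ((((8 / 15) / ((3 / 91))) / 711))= 1887705 / 52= 36302.02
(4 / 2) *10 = 20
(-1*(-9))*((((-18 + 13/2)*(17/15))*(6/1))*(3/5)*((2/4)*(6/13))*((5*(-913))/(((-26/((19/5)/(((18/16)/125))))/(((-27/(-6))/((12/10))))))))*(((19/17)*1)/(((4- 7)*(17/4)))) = 6822575100/2873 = 2374721.58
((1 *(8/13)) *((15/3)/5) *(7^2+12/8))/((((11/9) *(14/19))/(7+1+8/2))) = 414504/1001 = 414.09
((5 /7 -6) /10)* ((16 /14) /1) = -148 /245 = -0.60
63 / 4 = 15.75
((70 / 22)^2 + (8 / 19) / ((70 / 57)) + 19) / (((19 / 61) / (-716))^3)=-357932471734.55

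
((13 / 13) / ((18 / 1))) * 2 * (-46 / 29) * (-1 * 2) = 92 / 261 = 0.35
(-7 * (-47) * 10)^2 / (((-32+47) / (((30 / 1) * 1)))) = 21648200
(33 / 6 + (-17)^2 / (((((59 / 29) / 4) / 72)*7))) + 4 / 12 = 5850.21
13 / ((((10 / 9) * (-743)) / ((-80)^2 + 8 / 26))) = -374418 / 3715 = -100.79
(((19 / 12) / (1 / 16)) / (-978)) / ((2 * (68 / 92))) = -437 / 24939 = -0.02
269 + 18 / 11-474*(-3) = 18619 / 11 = 1692.64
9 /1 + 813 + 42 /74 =30435 /37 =822.57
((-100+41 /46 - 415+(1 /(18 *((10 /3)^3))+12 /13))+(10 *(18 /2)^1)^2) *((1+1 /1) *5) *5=4536915897 /11960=379340.79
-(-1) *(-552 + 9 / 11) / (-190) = 6063 / 2090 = 2.90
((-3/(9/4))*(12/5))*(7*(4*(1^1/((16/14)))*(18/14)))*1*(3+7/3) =-2688/5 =-537.60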